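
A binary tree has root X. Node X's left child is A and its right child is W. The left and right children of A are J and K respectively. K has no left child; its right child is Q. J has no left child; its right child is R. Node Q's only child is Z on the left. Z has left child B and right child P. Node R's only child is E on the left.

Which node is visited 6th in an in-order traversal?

B

In-order visits the left subtree, then the node, then the right subtree.
At X: go left to A.
  At A: go left to J.
    At J: no left child.
    Visit J.
    At J: go right to R.
      At R: go left to E.
        E is a leaf — visit E.
      Visit R.
      At R: no right child.
  Visit A.
  At A: go right to K.
    At K: no left child.
    Visit K.
    At K: go right to Q.
      At Q: go left to Z.
        At Z: go left to B.
          B is a leaf — visit B.
        Visit Z.
        At Z: go right to P.
          P is a leaf — visit P.
      Visit Q.
      At Q: no right child.
Visit X.
At X: go right to W.
  W is a leaf — visit W.
Full in-order sequence: J, E, R, A, K, B, Z, P, Q, X, W.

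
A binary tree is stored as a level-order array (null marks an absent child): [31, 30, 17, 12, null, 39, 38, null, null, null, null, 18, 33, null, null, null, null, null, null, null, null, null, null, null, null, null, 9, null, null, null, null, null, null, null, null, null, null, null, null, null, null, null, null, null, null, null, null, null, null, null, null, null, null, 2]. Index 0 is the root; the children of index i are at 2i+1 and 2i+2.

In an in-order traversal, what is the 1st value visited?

12

In-order visits the left subtree, then the node, then the right subtree.
At 31: go left to 30.
  At 30: go left to 12.
    12 is a leaf — visit 12.
  Visit 30.
  At 30: no right child.
Visit 31.
At 31: go right to 17.
  At 17: go left to 39.
    At 39: go left to 18.
      18 is a leaf — visit 18.
    Visit 39.
    At 39: go right to 33.
      At 33: no left child.
      Visit 33.
      At 33: go right to 9.
        At 9: go left to 2.
          2 is a leaf — visit 2.
        Visit 9.
        At 9: no right child.
  Visit 17.
  At 17: go right to 38.
    38 is a leaf — visit 38.
Full in-order sequence: 12, 30, 31, 18, 39, 33, 2, 9, 17, 38.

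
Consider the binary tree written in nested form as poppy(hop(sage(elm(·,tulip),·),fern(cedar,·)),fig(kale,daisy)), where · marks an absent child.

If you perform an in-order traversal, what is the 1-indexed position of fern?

6

In-order visits the left subtree, then the node, then the right subtree.
At poppy: go left to hop.
  At hop: go left to sage.
    At sage: go left to elm.
      At elm: no left child.
      Visit elm.
      At elm: go right to tulip.
        tulip is a leaf — visit tulip.
    Visit sage.
    At sage: no right child.
  Visit hop.
  At hop: go right to fern.
    At fern: go left to cedar.
      cedar is a leaf — visit cedar.
    Visit fern.
    At fern: no right child.
Visit poppy.
At poppy: go right to fig.
  At fig: go left to kale.
    kale is a leaf — visit kale.
  Visit fig.
  At fig: go right to daisy.
    daisy is a leaf — visit daisy.
Full in-order sequence: elm, tulip, sage, hop, cedar, fern, poppy, kale, fig, daisy.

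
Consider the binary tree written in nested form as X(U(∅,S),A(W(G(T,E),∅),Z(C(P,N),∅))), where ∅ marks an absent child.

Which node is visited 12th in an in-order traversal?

Z

In-order visits the left subtree, then the node, then the right subtree.
At X: go left to U.
  At U: no left child.
  Visit U.
  At U: go right to S.
    S is a leaf — visit S.
Visit X.
At X: go right to A.
  At A: go left to W.
    At W: go left to G.
      At G: go left to T.
        T is a leaf — visit T.
      Visit G.
      At G: go right to E.
        E is a leaf — visit E.
    Visit W.
    At W: no right child.
  Visit A.
  At A: go right to Z.
    At Z: go left to C.
      At C: go left to P.
        P is a leaf — visit P.
      Visit C.
      At C: go right to N.
        N is a leaf — visit N.
    Visit Z.
    At Z: no right child.
Full in-order sequence: U, S, X, T, G, E, W, A, P, C, N, Z.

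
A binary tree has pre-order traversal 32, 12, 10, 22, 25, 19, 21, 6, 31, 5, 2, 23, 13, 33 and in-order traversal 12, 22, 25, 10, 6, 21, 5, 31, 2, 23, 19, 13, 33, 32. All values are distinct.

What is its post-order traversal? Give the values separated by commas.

The first element of pre-order is the root; it splits in-order into left and right subtrees.
Root 32: left subtree has 13 nodes {12, 22, 25, 10, 6, 21, 5, 31, 2, 23, 19, 13, 33}, right has 0 { }.
  Root 12: left subtree has 0 nodes { }, right has 12 {22, 25, 10, 6, 21, 5, 31, 2, 23, 19, 13, 33}.
    Root 10: left subtree has 2 nodes {22, 25}, right has 9 {6, 21, 5, 31, 2, 23, 19, 13, 33}.
      Root 22: left subtree has 0 nodes { }, right has 1 {25}.
      Root 19: left subtree has 6 nodes {6, 21, 5, 31, 2, 23}, right has 2 {13, 33}.
        Root 21: left subtree has 1 node {6}, right has 4 {5, 31, 2, 23}.
          Root 31: left subtree has 1 node {5}, right has 2 {2, 23}.
            Root 2: left subtree has 0 nodes { }, right has 1 {23}.
        Root 13: left subtree has 0 nodes { }, right has 1 {33}.

25, 22, 6, 5, 23, 2, 31, 21, 33, 13, 19, 10, 12, 32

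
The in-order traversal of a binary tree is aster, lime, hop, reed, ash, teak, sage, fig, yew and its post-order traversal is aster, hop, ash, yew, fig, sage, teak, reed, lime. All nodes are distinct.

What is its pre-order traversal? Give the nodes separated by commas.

lime, aster, reed, hop, teak, ash, sage, fig, yew

The last element of post-order is the root; it splits in-order into left and right subtrees.
Root lime: left subtree has 1 node {aster}, right has 7 {hop, reed, ash, teak, sage, fig, yew}.
  Root reed: left subtree has 1 node {hop}, right has 5 {ash, teak, sage, fig, yew}.
    Root teak: left subtree has 1 node {ash}, right has 3 {sage, fig, yew}.
      Root sage: left subtree has 0 nodes { }, right has 2 {fig, yew}.
        Root fig: left subtree has 0 nodes { }, right has 1 {yew}.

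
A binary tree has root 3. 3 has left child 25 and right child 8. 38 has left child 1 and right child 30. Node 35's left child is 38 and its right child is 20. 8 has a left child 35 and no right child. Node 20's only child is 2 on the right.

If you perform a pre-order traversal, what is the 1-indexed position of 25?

2

Pre-order visits the node, then its left subtree, then its right subtree.
Visit 3.
At 3: go left to 25.
  25 is a leaf — visit 25.
At 3: go right to 8.
  Visit 8.
  At 8: go left to 35.
    Visit 35.
    At 35: go left to 38.
      Visit 38.
      At 38: go left to 1.
        1 is a leaf — visit 1.
      At 38: go right to 30.
        30 is a leaf — visit 30.
    At 35: go right to 20.
      Visit 20.
      At 20: no left child.
      At 20: go right to 2.
        2 is a leaf — visit 2.
  At 8: no right child.
Full pre-order sequence: 3, 25, 8, 35, 38, 1, 30, 20, 2.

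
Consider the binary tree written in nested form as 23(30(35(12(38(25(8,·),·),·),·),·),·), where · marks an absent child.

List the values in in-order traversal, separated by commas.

In-order visits the left subtree, then the node, then the right subtree.
At 23: go left to 30.
  At 30: go left to 35.
    At 35: go left to 12.
      At 12: go left to 38.
        At 38: go left to 25.
          At 25: go left to 8.
            8 is a leaf — visit 8.
          Visit 25.
          At 25: no right child.
        Visit 38.
        At 38: no right child.
      Visit 12.
      At 12: no right child.
    Visit 35.
    At 35: no right child.
  Visit 30.
  At 30: no right child.
Visit 23.
At 23: no right child.

8, 25, 38, 12, 35, 30, 23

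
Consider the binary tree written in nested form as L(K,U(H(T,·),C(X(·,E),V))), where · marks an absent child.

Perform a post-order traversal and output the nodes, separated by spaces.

Post-order visits the left subtree, then the right subtree, then the node.
At L: go left to K.
  K is a leaf — visit K.
At L: go right to U.
  At U: go left to H.
    At H: go left to T.
      T is a leaf — visit T.
    At H: no right child.
    Visit H.
  At U: go right to C.
    At C: go left to X.
      At X: no left child.
      At X: go right to E.
        E is a leaf — visit E.
      Visit X.
    At C: go right to V.
      V is a leaf — visit V.
    Visit C.
  Visit U.
Visit L.

K T H E X V C U L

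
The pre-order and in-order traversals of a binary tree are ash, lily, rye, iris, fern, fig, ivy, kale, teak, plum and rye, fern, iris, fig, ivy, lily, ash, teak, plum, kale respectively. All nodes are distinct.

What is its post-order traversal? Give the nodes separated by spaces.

fern ivy fig iris rye lily plum teak kale ash

The first element of pre-order is the root; it splits in-order into left and right subtrees.
Root ash: left subtree has 6 nodes {rye, fern, iris, fig, ivy, lily}, right has 3 {teak, plum, kale}.
  Root lily: left subtree has 5 nodes {rye, fern, iris, fig, ivy}, right has 0 { }.
    Root rye: left subtree has 0 nodes { }, right has 4 {fern, iris, fig, ivy}.
      Root iris: left subtree has 1 node {fern}, right has 2 {fig, ivy}.
        Root fig: left subtree has 0 nodes { }, right has 1 {ivy}.
  Root kale: left subtree has 2 nodes {teak, plum}, right has 0 { }.
    Root teak: left subtree has 0 nodes { }, right has 1 {plum}.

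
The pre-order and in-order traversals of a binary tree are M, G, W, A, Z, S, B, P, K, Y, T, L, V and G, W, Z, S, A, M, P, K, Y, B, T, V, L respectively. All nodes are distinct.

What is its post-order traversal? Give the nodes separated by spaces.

The first element of pre-order is the root; it splits in-order into left and right subtrees.
Root M: left subtree has 5 nodes {G, W, Z, S, A}, right has 7 {P, K, Y, B, T, V, L}.
  Root G: left subtree has 0 nodes { }, right has 4 {W, Z, S, A}.
    Root W: left subtree has 0 nodes { }, right has 3 {Z, S, A}.
      Root A: left subtree has 2 nodes {Z, S}, right has 0 { }.
        Root Z: left subtree has 0 nodes { }, right has 1 {S}.
  Root B: left subtree has 3 nodes {P, K, Y}, right has 3 {T, V, L}.
    Root P: left subtree has 0 nodes { }, right has 2 {K, Y}.
      Root K: left subtree has 0 nodes { }, right has 1 {Y}.
    Root T: left subtree has 0 nodes { }, right has 2 {V, L}.
      Root L: left subtree has 1 node {V}, right has 0 { }.

S Z A W G Y K P V L T B M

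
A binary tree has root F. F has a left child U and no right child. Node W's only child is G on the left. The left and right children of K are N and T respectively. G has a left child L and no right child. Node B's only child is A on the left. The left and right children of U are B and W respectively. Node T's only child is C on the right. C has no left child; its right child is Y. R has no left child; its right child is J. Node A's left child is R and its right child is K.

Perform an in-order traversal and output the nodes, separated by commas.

R, J, A, N, K, T, C, Y, B, U, L, G, W, F

In-order visits the left subtree, then the node, then the right subtree.
At F: go left to U.
  At U: go left to B.
    At B: go left to A.
      At A: go left to R.
        At R: no left child.
        Visit R.
        At R: go right to J.
          J is a leaf — visit J.
      Visit A.
      At A: go right to K.
        At K: go left to N.
          N is a leaf — visit N.
        Visit K.
        At K: go right to T.
          At T: no left child.
          Visit T.
          At T: go right to C.
            At C: no left child.
            Visit C.
            At C: go right to Y.
              Y is a leaf — visit Y.
    Visit B.
    At B: no right child.
  Visit U.
  At U: go right to W.
    At W: go left to G.
      At G: go left to L.
        L is a leaf — visit L.
      Visit G.
      At G: no right child.
    Visit W.
    At W: no right child.
Visit F.
At F: no right child.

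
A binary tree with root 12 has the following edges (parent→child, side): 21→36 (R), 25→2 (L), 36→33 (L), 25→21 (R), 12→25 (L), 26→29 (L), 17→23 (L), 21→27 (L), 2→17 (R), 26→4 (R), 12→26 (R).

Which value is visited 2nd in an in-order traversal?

23

In-order visits the left subtree, then the node, then the right subtree.
At 12: go left to 25.
  At 25: go left to 2.
    At 2: no left child.
    Visit 2.
    At 2: go right to 17.
      At 17: go left to 23.
        23 is a leaf — visit 23.
      Visit 17.
      At 17: no right child.
  Visit 25.
  At 25: go right to 21.
    At 21: go left to 27.
      27 is a leaf — visit 27.
    Visit 21.
    At 21: go right to 36.
      At 36: go left to 33.
        33 is a leaf — visit 33.
      Visit 36.
      At 36: no right child.
Visit 12.
At 12: go right to 26.
  At 26: go left to 29.
    29 is a leaf — visit 29.
  Visit 26.
  At 26: go right to 4.
    4 is a leaf — visit 4.
Full in-order sequence: 2, 23, 17, 25, 27, 21, 33, 36, 12, 29, 26, 4.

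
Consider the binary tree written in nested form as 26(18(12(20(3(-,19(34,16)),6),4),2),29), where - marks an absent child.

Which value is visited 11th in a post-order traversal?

Post-order visits the left subtree, then the right subtree, then the node.
At 26: go left to 18.
  At 18: go left to 12.
    At 12: go left to 20.
      At 20: go left to 3.
        At 3: no left child.
        At 3: go right to 19.
          At 19: go left to 34.
            34 is a leaf — visit 34.
          At 19: go right to 16.
            16 is a leaf — visit 16.
          Visit 19.
        Visit 3.
      At 20: go right to 6.
        6 is a leaf — visit 6.
      Visit 20.
    At 12: go right to 4.
      4 is a leaf — visit 4.
    Visit 12.
  At 18: go right to 2.
    2 is a leaf — visit 2.
  Visit 18.
At 26: go right to 29.
  29 is a leaf — visit 29.
Visit 26.
Full post-order sequence: 34, 16, 19, 3, 6, 20, 4, 12, 2, 18, 29, 26.

29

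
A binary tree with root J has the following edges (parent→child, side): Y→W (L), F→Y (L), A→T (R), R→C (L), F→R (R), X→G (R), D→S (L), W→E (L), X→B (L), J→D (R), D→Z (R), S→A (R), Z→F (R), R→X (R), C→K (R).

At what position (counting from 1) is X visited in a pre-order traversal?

14

Pre-order visits the node, then its left subtree, then its right subtree.
Visit J.
At J: no left child.
At J: go right to D.
  Visit D.
  At D: go left to S.
    Visit S.
    At S: no left child.
    At S: go right to A.
      Visit A.
      At A: no left child.
      At A: go right to T.
        T is a leaf — visit T.
  At D: go right to Z.
    Visit Z.
    At Z: no left child.
    At Z: go right to F.
      Visit F.
      At F: go left to Y.
        Visit Y.
        At Y: go left to W.
          Visit W.
          At W: go left to E.
            E is a leaf — visit E.
          At W: no right child.
        At Y: no right child.
      At F: go right to R.
        Visit R.
        At R: go left to C.
          Visit C.
          At C: no left child.
          At C: go right to K.
            K is a leaf — visit K.
        At R: go right to X.
          Visit X.
          At X: go left to B.
            B is a leaf — visit B.
          At X: go right to G.
            G is a leaf — visit G.
Full pre-order sequence: J, D, S, A, T, Z, F, Y, W, E, R, C, K, X, B, G.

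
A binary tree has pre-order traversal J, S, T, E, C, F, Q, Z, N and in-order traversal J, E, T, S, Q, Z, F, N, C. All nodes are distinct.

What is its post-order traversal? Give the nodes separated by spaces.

The first element of pre-order is the root; it splits in-order into left and right subtrees.
Root J: left subtree has 0 nodes { }, right has 8 {E, T, S, Q, Z, F, N, C}.
  Root S: left subtree has 2 nodes {E, T}, right has 5 {Q, Z, F, N, C}.
    Root T: left subtree has 1 node {E}, right has 0 { }.
    Root C: left subtree has 4 nodes {Q, Z, F, N}, right has 0 { }.
      Root F: left subtree has 2 nodes {Q, Z}, right has 1 {N}.
        Root Q: left subtree has 0 nodes { }, right has 1 {Z}.

E T Z Q N F C S J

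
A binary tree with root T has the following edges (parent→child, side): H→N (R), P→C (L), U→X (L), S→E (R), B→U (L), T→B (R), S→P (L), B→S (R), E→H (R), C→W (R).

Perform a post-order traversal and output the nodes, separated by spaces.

Post-order visits the left subtree, then the right subtree, then the node.
At T: no left child.
At T: go right to B.
  At B: go left to U.
    At U: go left to X.
      X is a leaf — visit X.
    At U: no right child.
    Visit U.
  At B: go right to S.
    At S: go left to P.
      At P: go left to C.
        At C: no left child.
        At C: go right to W.
          W is a leaf — visit W.
        Visit C.
      At P: no right child.
      Visit P.
    At S: go right to E.
      At E: no left child.
      At E: go right to H.
        At H: no left child.
        At H: go right to N.
          N is a leaf — visit N.
        Visit H.
      Visit E.
    Visit S.
  Visit B.
Visit T.

X U W C P N H E S B T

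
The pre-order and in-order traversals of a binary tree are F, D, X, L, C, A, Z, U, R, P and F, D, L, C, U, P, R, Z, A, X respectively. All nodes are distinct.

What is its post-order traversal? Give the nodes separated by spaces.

P R U Z A C L X D F

The first element of pre-order is the root; it splits in-order into left and right subtrees.
Root F: left subtree has 0 nodes { }, right has 9 {D, L, C, U, P, R, Z, A, X}.
  Root D: left subtree has 0 nodes { }, right has 8 {L, C, U, P, R, Z, A, X}.
    Root X: left subtree has 7 nodes {L, C, U, P, R, Z, A}, right has 0 { }.
      Root L: left subtree has 0 nodes { }, right has 6 {C, U, P, R, Z, A}.
        Root C: left subtree has 0 nodes { }, right has 5 {U, P, R, Z, A}.
          Root A: left subtree has 4 nodes {U, P, R, Z}, right has 0 { }.
            Root Z: left subtree has 3 nodes {U, P, R}, right has 0 { }.
              Root U: left subtree has 0 nodes { }, right has 2 {P, R}.
                Root R: left subtree has 1 node {P}, right has 0 { }.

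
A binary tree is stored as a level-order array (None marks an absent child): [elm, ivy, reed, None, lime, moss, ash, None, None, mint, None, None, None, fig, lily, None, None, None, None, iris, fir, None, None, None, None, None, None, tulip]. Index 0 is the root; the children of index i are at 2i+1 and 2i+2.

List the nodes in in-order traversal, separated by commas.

In-order visits the left subtree, then the node, then the right subtree.
At elm: go left to ivy.
  At ivy: no left child.
  Visit ivy.
  At ivy: go right to lime.
    At lime: go left to mint.
      At mint: go left to iris.
        iris is a leaf — visit iris.
      Visit mint.
      At mint: go right to fir.
        fir is a leaf — visit fir.
    Visit lime.
    At lime: no right child.
Visit elm.
At elm: go right to reed.
  At reed: go left to moss.
    moss is a leaf — visit moss.
  Visit reed.
  At reed: go right to ash.
    At ash: go left to fig.
      At fig: go left to tulip.
        tulip is a leaf — visit tulip.
      Visit fig.
      At fig: no right child.
    Visit ash.
    At ash: go right to lily.
      lily is a leaf — visit lily.

ivy, iris, mint, fir, lime, elm, moss, reed, tulip, fig, ash, lily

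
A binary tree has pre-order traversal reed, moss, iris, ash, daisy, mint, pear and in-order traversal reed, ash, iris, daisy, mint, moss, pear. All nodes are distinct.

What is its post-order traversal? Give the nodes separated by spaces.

ash mint daisy iris pear moss reed

The first element of pre-order is the root; it splits in-order into left and right subtrees.
Root reed: left subtree has 0 nodes { }, right has 6 {ash, iris, daisy, mint, moss, pear}.
  Root moss: left subtree has 4 nodes {ash, iris, daisy, mint}, right has 1 {pear}.
    Root iris: left subtree has 1 node {ash}, right has 2 {daisy, mint}.
      Root daisy: left subtree has 0 nodes { }, right has 1 {mint}.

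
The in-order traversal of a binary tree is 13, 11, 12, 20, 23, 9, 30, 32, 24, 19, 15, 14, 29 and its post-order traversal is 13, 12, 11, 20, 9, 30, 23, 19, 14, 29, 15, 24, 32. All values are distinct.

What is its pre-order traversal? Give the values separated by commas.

The last element of post-order is the root; it splits in-order into left and right subtrees.
Root 32: left subtree has 7 nodes {13, 11, 12, 20, 23, 9, 30}, right has 5 {24, 19, 15, 14, 29}.
  Root 23: left subtree has 4 nodes {13, 11, 12, 20}, right has 2 {9, 30}.
    Root 20: left subtree has 3 nodes {13, 11, 12}, right has 0 { }.
      Root 11: left subtree has 1 node {13}, right has 1 {12}.
    Root 30: left subtree has 1 node {9}, right has 0 { }.
  Root 24: left subtree has 0 nodes { }, right has 4 {19, 15, 14, 29}.
    Root 15: left subtree has 1 node {19}, right has 2 {14, 29}.
      Root 29: left subtree has 1 node {14}, right has 0 { }.

32, 23, 20, 11, 13, 12, 30, 9, 24, 15, 19, 29, 14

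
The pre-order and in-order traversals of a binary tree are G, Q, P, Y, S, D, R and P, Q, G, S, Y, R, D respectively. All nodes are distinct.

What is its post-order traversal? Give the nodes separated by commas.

The first element of pre-order is the root; it splits in-order into left and right subtrees.
Root G: left subtree has 2 nodes {P, Q}, right has 4 {S, Y, R, D}.
  Root Q: left subtree has 1 node {P}, right has 0 { }.
  Root Y: left subtree has 1 node {S}, right has 2 {R, D}.
    Root D: left subtree has 1 node {R}, right has 0 { }.

P, Q, S, R, D, Y, G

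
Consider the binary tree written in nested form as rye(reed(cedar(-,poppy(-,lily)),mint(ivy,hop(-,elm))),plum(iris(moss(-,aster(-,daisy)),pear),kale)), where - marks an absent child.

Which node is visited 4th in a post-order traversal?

Post-order visits the left subtree, then the right subtree, then the node.
At rye: go left to reed.
  At reed: go left to cedar.
    At cedar: no left child.
    At cedar: go right to poppy.
      At poppy: no left child.
      At poppy: go right to lily.
        lily is a leaf — visit lily.
      Visit poppy.
    Visit cedar.
  At reed: go right to mint.
    At mint: go left to ivy.
      ivy is a leaf — visit ivy.
    At mint: go right to hop.
      At hop: no left child.
      At hop: go right to elm.
        elm is a leaf — visit elm.
      Visit hop.
    Visit mint.
  Visit reed.
At rye: go right to plum.
  At plum: go left to iris.
    At iris: go left to moss.
      At moss: no left child.
      At moss: go right to aster.
        At aster: no left child.
        At aster: go right to daisy.
          daisy is a leaf — visit daisy.
        Visit aster.
      Visit moss.
    At iris: go right to pear.
      pear is a leaf — visit pear.
    Visit iris.
  At plum: go right to kale.
    kale is a leaf — visit kale.
  Visit plum.
Visit rye.
Full post-order sequence: lily, poppy, cedar, ivy, elm, hop, mint, reed, daisy, aster, moss, pear, iris, kale, plum, rye.

ivy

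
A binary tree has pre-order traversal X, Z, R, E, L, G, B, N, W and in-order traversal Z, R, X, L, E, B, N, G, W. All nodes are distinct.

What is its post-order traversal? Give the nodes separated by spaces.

The first element of pre-order is the root; it splits in-order into left and right subtrees.
Root X: left subtree has 2 nodes {Z, R}, right has 6 {L, E, B, N, G, W}.
  Root Z: left subtree has 0 nodes { }, right has 1 {R}.
  Root E: left subtree has 1 node {L}, right has 4 {B, N, G, W}.
    Root G: left subtree has 2 nodes {B, N}, right has 1 {W}.
      Root B: left subtree has 0 nodes { }, right has 1 {N}.

R Z L N B W G E X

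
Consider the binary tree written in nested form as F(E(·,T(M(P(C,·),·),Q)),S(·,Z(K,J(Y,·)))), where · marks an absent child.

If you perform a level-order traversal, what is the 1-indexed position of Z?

5

Level-order visits nodes level by level from the root, left to right within each level.
Level 0: F
Level 1: E, S
Level 2: T, Z
Level 3: M, Q, K, J
Level 4: P, Y
Level 5: C
Full level-order sequence: F, E, S, T, Z, M, Q, K, J, P, Y, C.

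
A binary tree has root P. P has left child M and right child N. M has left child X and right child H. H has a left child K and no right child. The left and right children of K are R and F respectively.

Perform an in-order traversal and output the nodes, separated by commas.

In-order visits the left subtree, then the node, then the right subtree.
At P: go left to M.
  At M: go left to X.
    X is a leaf — visit X.
  Visit M.
  At M: go right to H.
    At H: go left to K.
      At K: go left to R.
        R is a leaf — visit R.
      Visit K.
      At K: go right to F.
        F is a leaf — visit F.
    Visit H.
    At H: no right child.
Visit P.
At P: go right to N.
  N is a leaf — visit N.

X, M, R, K, F, H, P, N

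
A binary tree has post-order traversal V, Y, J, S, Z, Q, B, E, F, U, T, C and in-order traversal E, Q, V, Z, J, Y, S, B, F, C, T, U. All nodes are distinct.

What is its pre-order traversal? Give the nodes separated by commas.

C, F, E, B, Q, Z, V, S, J, Y, T, U

The last element of post-order is the root; it splits in-order into left and right subtrees.
Root C: left subtree has 9 nodes {E, Q, V, Z, J, Y, S, B, F}, right has 2 {T, U}.
  Root F: left subtree has 8 nodes {E, Q, V, Z, J, Y, S, B}, right has 0 { }.
    Root E: left subtree has 0 nodes { }, right has 7 {Q, V, Z, J, Y, S, B}.
      Root B: left subtree has 6 nodes {Q, V, Z, J, Y, S}, right has 0 { }.
        Root Q: left subtree has 0 nodes { }, right has 5 {V, Z, J, Y, S}.
          Root Z: left subtree has 1 node {V}, right has 3 {J, Y, S}.
            Root S: left subtree has 2 nodes {J, Y}, right has 0 { }.
              Root J: left subtree has 0 nodes { }, right has 1 {Y}.
  Root T: left subtree has 0 nodes { }, right has 1 {U}.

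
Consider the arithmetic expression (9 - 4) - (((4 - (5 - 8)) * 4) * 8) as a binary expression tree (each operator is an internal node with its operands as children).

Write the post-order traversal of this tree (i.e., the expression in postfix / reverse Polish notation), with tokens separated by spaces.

9 4 - 4 5 8 - - 4 * 8 * -

Post-order on an expression tree gives postfix notation: for each operator, emit left operand, right operand, then the operator.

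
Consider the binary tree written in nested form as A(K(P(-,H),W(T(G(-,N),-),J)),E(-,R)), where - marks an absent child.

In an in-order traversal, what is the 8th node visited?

In-order visits the left subtree, then the node, then the right subtree.
At A: go left to K.
  At K: go left to P.
    At P: no left child.
    Visit P.
    At P: go right to H.
      H is a leaf — visit H.
  Visit K.
  At K: go right to W.
    At W: go left to T.
      At T: go left to G.
        At G: no left child.
        Visit G.
        At G: go right to N.
          N is a leaf — visit N.
      Visit T.
      At T: no right child.
    Visit W.
    At W: go right to J.
      J is a leaf — visit J.
Visit A.
At A: go right to E.
  At E: no left child.
  Visit E.
  At E: go right to R.
    R is a leaf — visit R.
Full in-order sequence: P, H, K, G, N, T, W, J, A, E, R.

J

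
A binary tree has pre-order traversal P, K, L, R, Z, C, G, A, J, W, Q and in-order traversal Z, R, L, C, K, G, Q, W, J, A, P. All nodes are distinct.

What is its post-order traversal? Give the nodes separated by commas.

Z, R, C, L, Q, W, J, A, G, K, P

The first element of pre-order is the root; it splits in-order into left and right subtrees.
Root P: left subtree has 10 nodes {Z, R, L, C, K, G, Q, W, J, A}, right has 0 { }.
  Root K: left subtree has 4 nodes {Z, R, L, C}, right has 5 {G, Q, W, J, A}.
    Root L: left subtree has 2 nodes {Z, R}, right has 1 {C}.
      Root R: left subtree has 1 node {Z}, right has 0 { }.
    Root G: left subtree has 0 nodes { }, right has 4 {Q, W, J, A}.
      Root A: left subtree has 3 nodes {Q, W, J}, right has 0 { }.
        Root J: left subtree has 2 nodes {Q, W}, right has 0 { }.
          Root W: left subtree has 1 node {Q}, right has 0 { }.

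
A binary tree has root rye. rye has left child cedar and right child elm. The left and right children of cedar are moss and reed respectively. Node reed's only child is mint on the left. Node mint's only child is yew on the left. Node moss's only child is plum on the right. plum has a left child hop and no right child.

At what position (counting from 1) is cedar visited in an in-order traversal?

4

In-order visits the left subtree, then the node, then the right subtree.
At rye: go left to cedar.
  At cedar: go left to moss.
    At moss: no left child.
    Visit moss.
    At moss: go right to plum.
      At plum: go left to hop.
        hop is a leaf — visit hop.
      Visit plum.
      At plum: no right child.
  Visit cedar.
  At cedar: go right to reed.
    At reed: go left to mint.
      At mint: go left to yew.
        yew is a leaf — visit yew.
      Visit mint.
      At mint: no right child.
    Visit reed.
    At reed: no right child.
Visit rye.
At rye: go right to elm.
  elm is a leaf — visit elm.
Full in-order sequence: moss, hop, plum, cedar, yew, mint, reed, rye, elm.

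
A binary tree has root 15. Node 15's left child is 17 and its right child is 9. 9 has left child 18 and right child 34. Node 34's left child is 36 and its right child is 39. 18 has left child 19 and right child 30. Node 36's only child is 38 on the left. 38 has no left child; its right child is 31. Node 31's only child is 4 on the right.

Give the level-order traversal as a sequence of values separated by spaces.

Level-order visits nodes level by level from the root, left to right within each level.
Level 0: 15
Level 1: 17, 9
Level 2: 18, 34
Level 3: 19, 30, 36, 39
Level 4: 38
Level 5: 31
Level 6: 4

15 17 9 18 34 19 30 36 39 38 31 4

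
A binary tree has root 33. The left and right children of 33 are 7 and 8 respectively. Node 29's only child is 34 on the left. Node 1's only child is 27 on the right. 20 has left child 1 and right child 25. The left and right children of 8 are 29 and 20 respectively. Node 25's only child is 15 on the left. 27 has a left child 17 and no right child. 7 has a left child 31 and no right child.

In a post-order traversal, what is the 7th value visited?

Post-order visits the left subtree, then the right subtree, then the node.
At 33: go left to 7.
  At 7: go left to 31.
    31 is a leaf — visit 31.
  At 7: no right child.
  Visit 7.
At 33: go right to 8.
  At 8: go left to 29.
    At 29: go left to 34.
      34 is a leaf — visit 34.
    At 29: no right child.
    Visit 29.
  At 8: go right to 20.
    At 20: go left to 1.
      At 1: no left child.
      At 1: go right to 27.
        At 27: go left to 17.
          17 is a leaf — visit 17.
        At 27: no right child.
        Visit 27.
      Visit 1.
    At 20: go right to 25.
      At 25: go left to 15.
        15 is a leaf — visit 15.
      At 25: no right child.
      Visit 25.
    Visit 20.
  Visit 8.
Visit 33.
Full post-order sequence: 31, 7, 34, 29, 17, 27, 1, 15, 25, 20, 8, 33.

1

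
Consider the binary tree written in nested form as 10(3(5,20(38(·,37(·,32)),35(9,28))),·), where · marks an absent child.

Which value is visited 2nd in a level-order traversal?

3

Level-order visits nodes level by level from the root, left to right within each level.
Level 0: 10
Level 1: 3
Level 2: 5, 20
Level 3: 38, 35
Level 4: 37, 9, 28
Level 5: 32
Full level-order sequence: 10, 3, 5, 20, 38, 35, 37, 9, 28, 32.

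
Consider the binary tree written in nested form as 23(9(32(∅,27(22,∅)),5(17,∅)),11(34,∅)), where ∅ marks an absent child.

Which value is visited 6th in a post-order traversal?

Post-order visits the left subtree, then the right subtree, then the node.
At 23: go left to 9.
  At 9: go left to 32.
    At 32: no left child.
    At 32: go right to 27.
      At 27: go left to 22.
        22 is a leaf — visit 22.
      At 27: no right child.
      Visit 27.
    Visit 32.
  At 9: go right to 5.
    At 5: go left to 17.
      17 is a leaf — visit 17.
    At 5: no right child.
    Visit 5.
  Visit 9.
At 23: go right to 11.
  At 11: go left to 34.
    34 is a leaf — visit 34.
  At 11: no right child.
  Visit 11.
Visit 23.
Full post-order sequence: 22, 27, 32, 17, 5, 9, 34, 11, 23.

9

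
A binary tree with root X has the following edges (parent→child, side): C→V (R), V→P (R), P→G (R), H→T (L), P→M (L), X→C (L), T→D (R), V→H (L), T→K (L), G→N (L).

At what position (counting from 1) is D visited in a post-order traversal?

2

Post-order visits the left subtree, then the right subtree, then the node.
At X: go left to C.
  At C: no left child.
  At C: go right to V.
    At V: go left to H.
      At H: go left to T.
        At T: go left to K.
          K is a leaf — visit K.
        At T: go right to D.
          D is a leaf — visit D.
        Visit T.
      At H: no right child.
      Visit H.
    At V: go right to P.
      At P: go left to M.
        M is a leaf — visit M.
      At P: go right to G.
        At G: go left to N.
          N is a leaf — visit N.
        At G: no right child.
        Visit G.
      Visit P.
    Visit V.
  Visit C.
At X: no right child.
Visit X.
Full post-order sequence: K, D, T, H, M, N, G, P, V, C, X.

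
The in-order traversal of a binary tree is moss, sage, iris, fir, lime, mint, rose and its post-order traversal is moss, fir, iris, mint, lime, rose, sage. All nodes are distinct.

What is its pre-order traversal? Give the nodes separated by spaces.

sage moss rose lime iris fir mint

The last element of post-order is the root; it splits in-order into left and right subtrees.
Root sage: left subtree has 1 node {moss}, right has 5 {iris, fir, lime, mint, rose}.
  Root rose: left subtree has 4 nodes {iris, fir, lime, mint}, right has 0 { }.
    Root lime: left subtree has 2 nodes {iris, fir}, right has 1 {mint}.
      Root iris: left subtree has 0 nodes { }, right has 1 {fir}.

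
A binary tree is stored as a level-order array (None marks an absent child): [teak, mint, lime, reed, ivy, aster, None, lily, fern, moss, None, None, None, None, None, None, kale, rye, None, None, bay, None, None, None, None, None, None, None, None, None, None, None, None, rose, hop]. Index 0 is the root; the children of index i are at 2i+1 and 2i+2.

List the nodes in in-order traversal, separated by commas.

lily, rose, kale, hop, reed, rye, fern, mint, moss, bay, ivy, teak, aster, lime

In-order visits the left subtree, then the node, then the right subtree.
At teak: go left to mint.
  At mint: go left to reed.
    At reed: go left to lily.
      At lily: no left child.
      Visit lily.
      At lily: go right to kale.
        At kale: go left to rose.
          rose is a leaf — visit rose.
        Visit kale.
        At kale: go right to hop.
          hop is a leaf — visit hop.
    Visit reed.
    At reed: go right to fern.
      At fern: go left to rye.
        rye is a leaf — visit rye.
      Visit fern.
      At fern: no right child.
  Visit mint.
  At mint: go right to ivy.
    At ivy: go left to moss.
      At moss: no left child.
      Visit moss.
      At moss: go right to bay.
        bay is a leaf — visit bay.
    Visit ivy.
    At ivy: no right child.
Visit teak.
At teak: go right to lime.
  At lime: go left to aster.
    aster is a leaf — visit aster.
  Visit lime.
  At lime: no right child.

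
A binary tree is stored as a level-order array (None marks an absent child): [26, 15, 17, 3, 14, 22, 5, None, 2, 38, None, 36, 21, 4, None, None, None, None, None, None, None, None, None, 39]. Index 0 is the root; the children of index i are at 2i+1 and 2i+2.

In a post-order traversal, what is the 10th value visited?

4

Post-order visits the left subtree, then the right subtree, then the node.
At 26: go left to 15.
  At 15: go left to 3.
    At 3: no left child.
    At 3: go right to 2.
      2 is a leaf — visit 2.
    Visit 3.
  At 15: go right to 14.
    At 14: go left to 38.
      38 is a leaf — visit 38.
    At 14: no right child.
    Visit 14.
  Visit 15.
At 26: go right to 17.
  At 17: go left to 22.
    At 22: go left to 36.
      At 36: go left to 39.
        39 is a leaf — visit 39.
      At 36: no right child.
      Visit 36.
    At 22: go right to 21.
      21 is a leaf — visit 21.
    Visit 22.
  At 17: go right to 5.
    At 5: go left to 4.
      4 is a leaf — visit 4.
    At 5: no right child.
    Visit 5.
  Visit 17.
Visit 26.
Full post-order sequence: 2, 3, 38, 14, 15, 39, 36, 21, 22, 4, 5, 17, 26.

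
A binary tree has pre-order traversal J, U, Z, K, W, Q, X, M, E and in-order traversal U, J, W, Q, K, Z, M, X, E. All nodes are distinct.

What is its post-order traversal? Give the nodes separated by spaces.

U Q W K M E X Z J

The first element of pre-order is the root; it splits in-order into left and right subtrees.
Root J: left subtree has 1 node {U}, right has 7 {W, Q, K, Z, M, X, E}.
  Root Z: left subtree has 3 nodes {W, Q, K}, right has 3 {M, X, E}.
    Root K: left subtree has 2 nodes {W, Q}, right has 0 { }.
      Root W: left subtree has 0 nodes { }, right has 1 {Q}.
    Root X: left subtree has 1 node {M}, right has 1 {E}.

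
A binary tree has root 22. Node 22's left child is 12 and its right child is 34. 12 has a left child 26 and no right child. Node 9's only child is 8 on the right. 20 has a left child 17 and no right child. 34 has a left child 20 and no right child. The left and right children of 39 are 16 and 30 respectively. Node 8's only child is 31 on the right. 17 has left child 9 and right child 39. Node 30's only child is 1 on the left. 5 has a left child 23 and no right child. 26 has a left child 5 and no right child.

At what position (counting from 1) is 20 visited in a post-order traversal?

Post-order visits the left subtree, then the right subtree, then the node.
At 22: go left to 12.
  At 12: go left to 26.
    At 26: go left to 5.
      At 5: go left to 23.
        23 is a leaf — visit 23.
      At 5: no right child.
      Visit 5.
    At 26: no right child.
    Visit 26.
  At 12: no right child.
  Visit 12.
At 22: go right to 34.
  At 34: go left to 20.
    At 20: go left to 17.
      At 17: go left to 9.
        At 9: no left child.
        At 9: go right to 8.
          At 8: no left child.
          At 8: go right to 31.
            31 is a leaf — visit 31.
          Visit 8.
        Visit 9.
      At 17: go right to 39.
        At 39: go left to 16.
          16 is a leaf — visit 16.
        At 39: go right to 30.
          At 30: go left to 1.
            1 is a leaf — visit 1.
          At 30: no right child.
          Visit 30.
        Visit 39.
      Visit 17.
    At 20: no right child.
    Visit 20.
  At 34: no right child.
  Visit 34.
Visit 22.
Full post-order sequence: 23, 5, 26, 12, 31, 8, 9, 16, 1, 30, 39, 17, 20, 34, 22.

13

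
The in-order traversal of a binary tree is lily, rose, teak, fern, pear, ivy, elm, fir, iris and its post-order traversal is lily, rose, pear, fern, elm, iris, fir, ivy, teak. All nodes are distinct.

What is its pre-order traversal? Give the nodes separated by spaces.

teak rose lily ivy fern pear fir elm iris

The last element of post-order is the root; it splits in-order into left and right subtrees.
Root teak: left subtree has 2 nodes {lily, rose}, right has 6 {fern, pear, ivy, elm, fir, iris}.
  Root rose: left subtree has 1 node {lily}, right has 0 { }.
  Root ivy: left subtree has 2 nodes {fern, pear}, right has 3 {elm, fir, iris}.
    Root fern: left subtree has 0 nodes { }, right has 1 {pear}.
    Root fir: left subtree has 1 node {elm}, right has 1 {iris}.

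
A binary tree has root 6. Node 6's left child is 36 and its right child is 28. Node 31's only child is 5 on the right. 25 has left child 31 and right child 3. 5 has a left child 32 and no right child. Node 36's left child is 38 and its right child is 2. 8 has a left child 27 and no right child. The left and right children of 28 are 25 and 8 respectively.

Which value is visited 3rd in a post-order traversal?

36

Post-order visits the left subtree, then the right subtree, then the node.
At 6: go left to 36.
  At 36: go left to 38.
    38 is a leaf — visit 38.
  At 36: go right to 2.
    2 is a leaf — visit 2.
  Visit 36.
At 6: go right to 28.
  At 28: go left to 25.
    At 25: go left to 31.
      At 31: no left child.
      At 31: go right to 5.
        At 5: go left to 32.
          32 is a leaf — visit 32.
        At 5: no right child.
        Visit 5.
      Visit 31.
    At 25: go right to 3.
      3 is a leaf — visit 3.
    Visit 25.
  At 28: go right to 8.
    At 8: go left to 27.
      27 is a leaf — visit 27.
    At 8: no right child.
    Visit 8.
  Visit 28.
Visit 6.
Full post-order sequence: 38, 2, 36, 32, 5, 31, 3, 25, 27, 8, 28, 6.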